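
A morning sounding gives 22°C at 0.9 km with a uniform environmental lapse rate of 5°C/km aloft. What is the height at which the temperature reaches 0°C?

Height above start = (22 − 0) / 5 = 4.4 km
Altitude = 900 m + 4400 m = 5300 m

5.3 km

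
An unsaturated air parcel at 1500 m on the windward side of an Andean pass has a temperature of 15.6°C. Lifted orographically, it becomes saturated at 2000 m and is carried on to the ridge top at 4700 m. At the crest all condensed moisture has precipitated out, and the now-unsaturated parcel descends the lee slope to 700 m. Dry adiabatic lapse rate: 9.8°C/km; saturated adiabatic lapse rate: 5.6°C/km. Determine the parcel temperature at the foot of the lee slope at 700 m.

Dry to 2000 m: -9.8 × 0.5 km = -4.9°C, so T = 10.7°C.
Saturated to 4700 m: -5.6 × 2.7 km = -15.12°C, so T = -4.42°C.
Dry descent to 700 m: +9.8 × 4 km = +39.2°C, so T = 34.78°C.

34.78°C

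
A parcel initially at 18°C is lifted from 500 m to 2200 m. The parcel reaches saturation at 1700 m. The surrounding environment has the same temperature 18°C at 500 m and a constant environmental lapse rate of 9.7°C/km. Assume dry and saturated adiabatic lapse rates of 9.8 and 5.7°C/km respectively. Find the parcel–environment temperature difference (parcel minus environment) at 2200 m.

Parcel:
  500–1700 m, dry: Δz = 1.2 km ⇒ ΔT = -11.76°C; T = 6.24°C
  1700–2200 m, saturated: Δz = 0.5 km ⇒ ΔT = -2.85°C; T = 3.39°C
Environment:
  500–2200 m, environment: Δz = 1.7 km ⇒ ΔT = -16.49°C; T = 1.51°C
T_parcel − T_env = 3.39 − 1.51 = +1.88°C

+1.88°C (parcel warmer than environment)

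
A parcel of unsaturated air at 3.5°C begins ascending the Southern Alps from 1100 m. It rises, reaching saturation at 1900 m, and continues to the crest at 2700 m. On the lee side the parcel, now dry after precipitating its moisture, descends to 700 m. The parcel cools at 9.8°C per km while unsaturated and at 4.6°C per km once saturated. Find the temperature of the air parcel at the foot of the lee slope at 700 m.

11.58°C

Dry to 1900 m: -9.8 × 0.8 km = -7.84°C, so T = -4.34°C.
Saturated to 2700 m: -4.6 × 0.8 km = -3.68°C, so T = -8.02°C.
Dry descent to 700 m: +9.8 × 2 km = +19.6°C, so T = 11.58°C.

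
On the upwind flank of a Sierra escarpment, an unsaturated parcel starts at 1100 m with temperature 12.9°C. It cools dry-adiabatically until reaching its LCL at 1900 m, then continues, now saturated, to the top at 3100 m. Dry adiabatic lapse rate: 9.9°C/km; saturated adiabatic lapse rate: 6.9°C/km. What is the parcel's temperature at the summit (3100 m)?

-3.3°C

1100 → 1900 m (dry, 9.9°C/km): ΔT = -9.9 × 0.8 = -7.92°C → T = 4.98°C
1900 → 3100 m (saturated, 6.9°C/km): ΔT = -6.9 × 1.2 = -8.28°C → T = -3.3°C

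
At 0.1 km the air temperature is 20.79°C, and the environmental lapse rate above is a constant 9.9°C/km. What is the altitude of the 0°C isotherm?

2.2 km

Height above start = (20.79 − 0) / 9.9 = 2.1 km
Altitude = 100 m + 2100 m = 2200 m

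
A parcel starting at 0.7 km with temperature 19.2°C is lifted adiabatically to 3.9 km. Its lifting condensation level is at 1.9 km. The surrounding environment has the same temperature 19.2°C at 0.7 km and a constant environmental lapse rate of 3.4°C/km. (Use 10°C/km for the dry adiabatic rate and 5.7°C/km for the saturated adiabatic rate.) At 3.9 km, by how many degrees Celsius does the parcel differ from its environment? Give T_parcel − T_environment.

Parcel:
  From 700 m to 1900 m (dry): cools by 10 × 1.2 = 12°C, giving 7.2°C.
  From 1900 m to 3900 m (saturated): cools by 5.7 × 2 = 11.4°C, giving -4.2°C.
Environment:
  From 700 m to 3900 m (environment): cools by 3.4 × 3.2 = 10.88°C, giving 8.32°C.
T_parcel − T_env = -4.2 − 8.32 = -12.52°C

-12.52°C (parcel cooler than environment)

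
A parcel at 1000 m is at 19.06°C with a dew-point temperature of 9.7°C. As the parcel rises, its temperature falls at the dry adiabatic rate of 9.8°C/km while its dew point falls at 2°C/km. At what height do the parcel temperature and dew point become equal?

2200 m

T and T_d converge at 9.8 − 2 = 7.8°C per km
Height above start = (19.06 − 9.7) / 7.8 = 1.2 km
LCL altitude = 1000 m + 1200 m = 2200 m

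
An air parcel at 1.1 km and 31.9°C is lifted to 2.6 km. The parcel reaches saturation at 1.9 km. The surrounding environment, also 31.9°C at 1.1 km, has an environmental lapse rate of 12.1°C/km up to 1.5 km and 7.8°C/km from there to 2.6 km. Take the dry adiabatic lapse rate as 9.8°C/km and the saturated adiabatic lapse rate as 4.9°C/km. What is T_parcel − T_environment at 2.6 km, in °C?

+2.15°C (parcel warmer than environment)

Parcel:
  From 1100 m to 1900 m (dry): cools by 9.8 × 0.8 = 7.84°C, giving 24.06°C.
  From 1900 m to 2600 m (saturated): cools by 4.9 × 0.7 = 3.43°C, giving 20.63°C.
Environment:
  From 1100 m to 1500 m (environment, lower layer): cools by 12.1 × 0.4 = 4.84°C, giving 27.06°C.
  From 1500 m to 2600 m (environment, upper layer): cools by 7.8 × 1.1 = 8.58°C, giving 18.48°C.
T_parcel − T_env = 20.63 − 18.48 = +2.15°C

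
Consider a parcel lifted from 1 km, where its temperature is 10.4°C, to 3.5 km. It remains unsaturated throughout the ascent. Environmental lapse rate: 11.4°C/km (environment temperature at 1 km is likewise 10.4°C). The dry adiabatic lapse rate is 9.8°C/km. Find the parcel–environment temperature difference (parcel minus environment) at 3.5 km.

+4°C (parcel warmer than environment)

Parcel:
  1000 → 3500 m (dry, 9.8°C/km): ΔT = -9.8 × 2.5 = -24.5°C → T = -14.1°C
Environment:
  1000 → 3500 m (environment, 11.4°C/km): ΔT = -11.4 × 2.5 = -28.5°C → T = -18.1°C
T_parcel − T_env = -14.1 − (-18.1) = +4°C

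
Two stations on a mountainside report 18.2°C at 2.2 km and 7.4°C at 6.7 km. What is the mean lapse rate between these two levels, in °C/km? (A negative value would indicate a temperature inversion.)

Γ = −ΔT/Δz = (18.2 − 7.4) / (6700 − 2200) m
  = 10.8°C / 4.5 km = 2.4°C/km

2.4°C/km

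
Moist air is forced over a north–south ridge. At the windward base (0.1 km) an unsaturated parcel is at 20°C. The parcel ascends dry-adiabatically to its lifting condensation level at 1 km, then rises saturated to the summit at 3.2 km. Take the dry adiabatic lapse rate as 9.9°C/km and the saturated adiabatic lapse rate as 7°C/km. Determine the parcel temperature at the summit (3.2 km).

100 → 1000 m (dry, 9.9°C/km): ΔT = -9.9 × 0.9 = -8.91°C → T = 11.09°C
1000 → 3200 m (saturated, 7°C/km): ΔT = -7 × 2.2 = -15.4°C → T = -4.31°C

-4.31°C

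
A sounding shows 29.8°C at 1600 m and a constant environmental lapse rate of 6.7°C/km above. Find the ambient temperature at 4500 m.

1600 → 4500 m (environmental, 6.7°C/km): ΔT = -6.7 × 2.9 = -19.43°C → T = 10.37°C

10.37°C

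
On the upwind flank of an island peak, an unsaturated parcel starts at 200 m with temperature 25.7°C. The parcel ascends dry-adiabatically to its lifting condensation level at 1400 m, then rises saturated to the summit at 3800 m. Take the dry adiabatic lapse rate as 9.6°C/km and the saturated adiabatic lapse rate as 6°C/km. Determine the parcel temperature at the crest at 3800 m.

-0.22°C

200 → 1400 m (dry, 9.6°C/km): ΔT = -9.6 × 1.2 = -11.52°C → T = 14.18°C
1400 → 3800 m (saturated, 6°C/km): ΔT = -6 × 2.4 = -14.4°C → T = -0.22°C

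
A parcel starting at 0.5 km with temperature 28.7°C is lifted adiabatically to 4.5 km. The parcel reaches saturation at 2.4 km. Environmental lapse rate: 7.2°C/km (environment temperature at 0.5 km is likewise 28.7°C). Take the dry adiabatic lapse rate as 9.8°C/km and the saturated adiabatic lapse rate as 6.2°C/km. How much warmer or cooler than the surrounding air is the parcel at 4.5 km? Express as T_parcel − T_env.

Parcel:
  From 500 m to 2400 m (dry): cools by 9.8 × 1.9 = 18.62°C, giving 10.08°C.
  From 2400 m to 4500 m (saturated): cools by 6.2 × 2.1 = 13.02°C, giving -2.94°C.
Environment:
  From 500 m to 4500 m (environment): cools by 7.2 × 4 = 28.8°C, giving -0.1°C.
T_parcel − T_env = -2.94 − (-0.1) = -2.84°C

-2.84°C (parcel cooler than environment)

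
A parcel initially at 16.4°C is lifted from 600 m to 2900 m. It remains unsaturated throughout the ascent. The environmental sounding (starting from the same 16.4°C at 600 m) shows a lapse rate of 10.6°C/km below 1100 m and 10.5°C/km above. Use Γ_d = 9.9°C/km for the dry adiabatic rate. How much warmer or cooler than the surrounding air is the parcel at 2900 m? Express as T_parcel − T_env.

Parcel:
  From 600 m to 2900 m (dry): cools by 9.9 × 2.3 = 22.77°C, giving -6.37°C.
Environment:
  From 600 m to 1100 m (environment, lower layer): cools by 10.6 × 0.5 = 5.3°C, giving 11.1°C.
  From 1100 m to 2900 m (environment, upper layer): cools by 10.5 × 1.8 = 18.9°C, giving -7.8°C.
T_parcel − T_env = -6.37 − (-7.8) = +1.43°C

+1.43°C (parcel warmer than environment)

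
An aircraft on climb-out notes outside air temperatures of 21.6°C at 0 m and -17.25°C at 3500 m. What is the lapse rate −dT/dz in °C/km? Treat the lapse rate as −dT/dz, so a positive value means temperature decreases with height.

11.1°C/km

Γ = −ΔT/Δz = (21.6 − (-17.25)) / (3500 − 0) m
  = 38.85°C / 3.5 km = 11.1°C/km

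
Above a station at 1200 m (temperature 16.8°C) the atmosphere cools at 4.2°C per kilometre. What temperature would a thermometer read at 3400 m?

7.56°C

From 1200 m to 3400 m (environmental): cools by 4.2 × 2.2 = 9.24°C, giving 7.56°C.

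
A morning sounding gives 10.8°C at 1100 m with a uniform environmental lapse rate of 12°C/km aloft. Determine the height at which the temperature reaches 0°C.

2000 m

Height above start = (10.8 − 0) / 12 = 0.9 km
Altitude = 1100 m + 900 m = 2000 m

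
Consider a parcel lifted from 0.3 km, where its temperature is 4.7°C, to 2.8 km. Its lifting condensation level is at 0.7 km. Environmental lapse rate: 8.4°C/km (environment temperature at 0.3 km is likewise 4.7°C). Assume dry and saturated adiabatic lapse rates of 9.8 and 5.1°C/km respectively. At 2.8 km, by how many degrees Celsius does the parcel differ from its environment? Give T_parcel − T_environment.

+6.37°C (parcel warmer than environment)

Parcel:
  From 300 m to 700 m (dry): cools by 9.8 × 0.4 = 3.92°C, giving 0.78°C.
  From 700 m to 2800 m (saturated): cools by 5.1 × 2.1 = 10.71°C, giving -9.93°C.
Environment:
  From 300 m to 2800 m (environment): cools by 8.4 × 2.5 = 21°C, giving -16.3°C.
T_parcel − T_env = -9.93 − (-16.3) = +6.37°C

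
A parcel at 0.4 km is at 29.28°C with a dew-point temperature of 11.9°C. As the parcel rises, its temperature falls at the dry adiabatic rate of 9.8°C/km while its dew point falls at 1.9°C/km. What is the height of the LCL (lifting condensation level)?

T and T_d converge at 9.8 − 1.9 = 7.9°C per km
Height above start = (29.28 − 11.9) / 7.9 = 2.2 km
LCL altitude = 400 m + 2200 m = 2600 m

2.6 km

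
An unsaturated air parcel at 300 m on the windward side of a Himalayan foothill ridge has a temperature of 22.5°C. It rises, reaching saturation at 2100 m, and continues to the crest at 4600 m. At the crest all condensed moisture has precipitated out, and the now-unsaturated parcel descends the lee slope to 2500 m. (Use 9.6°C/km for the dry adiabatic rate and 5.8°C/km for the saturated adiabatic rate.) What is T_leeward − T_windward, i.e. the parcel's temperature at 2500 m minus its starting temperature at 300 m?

-11.62°C

From 300 m to 2100 m (dry): cools by 9.6 × 1.8 = 17.28°C, giving 5.22°C.
From 2100 m to 4600 m (saturated): cools by 5.8 × 2.5 = 14.5°C, giving -9.28°C.
From 4600 m to 2500 m (dry descent): warms by 9.6 × 2.1 = 20.16°C, giving 10.88°C.
Net change vs windward start: 10.88 − 22.5 = -11.62°C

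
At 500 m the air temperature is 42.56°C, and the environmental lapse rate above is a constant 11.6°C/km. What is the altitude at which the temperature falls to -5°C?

Height above start = (42.56 − (-5)) / 11.6 = 4.1 km
Altitude = 500 m + 4100 m = 4600 m

4600 m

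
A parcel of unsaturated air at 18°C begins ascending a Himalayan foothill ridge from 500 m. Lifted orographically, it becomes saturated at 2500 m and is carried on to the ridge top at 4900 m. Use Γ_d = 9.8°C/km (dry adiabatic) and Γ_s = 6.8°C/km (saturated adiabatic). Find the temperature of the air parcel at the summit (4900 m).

500 → 2500 m (dry, 9.8°C/km): ΔT = -9.8 × 2 = -19.6°C → T = -1.6°C
2500 → 4900 m (saturated, 6.8°C/km): ΔT = -6.8 × 2.4 = -16.32°C → T = -17.92°C

-17.92°C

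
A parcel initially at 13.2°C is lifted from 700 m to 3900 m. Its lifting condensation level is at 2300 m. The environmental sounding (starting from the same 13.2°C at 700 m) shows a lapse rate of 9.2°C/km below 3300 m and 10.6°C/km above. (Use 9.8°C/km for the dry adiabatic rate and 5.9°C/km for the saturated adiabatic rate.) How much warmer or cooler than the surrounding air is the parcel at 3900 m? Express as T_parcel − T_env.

Parcel:
  Dry to 2300 m: -9.8 × 1.6 km = -15.68°C, so T = -2.48°C.
  Saturated to 3900 m: -5.9 × 1.6 km = -9.44°C, so T = -11.92°C.
Environment:
  Environment, lower layer to 3300 m: -9.2 × 2.6 km = -23.92°C, so T = -10.72°C.
  Environment, upper layer to 3900 m: -10.6 × 0.6 km = -6.36°C, so T = -17.08°C.
T_parcel − T_env = -11.92 − (-17.08) = +5.16°C

+5.16°C (parcel warmer than environment)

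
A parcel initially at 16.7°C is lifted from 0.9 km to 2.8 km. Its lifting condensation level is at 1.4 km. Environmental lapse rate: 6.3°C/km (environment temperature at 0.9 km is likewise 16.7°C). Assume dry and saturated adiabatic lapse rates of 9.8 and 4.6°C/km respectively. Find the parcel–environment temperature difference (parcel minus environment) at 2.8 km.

Parcel:
  From 900 m to 1400 m (dry): cools by 9.8 × 0.5 = 4.9°C, giving 11.8°C.
  From 1400 m to 2800 m (saturated): cools by 4.6 × 1.4 = 6.44°C, giving 5.36°C.
Environment:
  From 900 m to 2800 m (environment): cools by 6.3 × 1.9 = 11.97°C, giving 4.73°C.
T_parcel − T_env = 5.36 − 4.73 = +0.63°C

+0.63°C (parcel warmer than environment)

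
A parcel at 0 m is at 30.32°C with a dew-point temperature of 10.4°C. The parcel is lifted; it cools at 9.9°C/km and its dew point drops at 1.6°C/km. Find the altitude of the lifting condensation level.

T and T_d converge at 9.9 − 1.6 = 8.3°C per km
Height above start = (30.32 − 10.4) / 8.3 = 2.4 km
LCL altitude = 0 m + 2400 m = 2400 m

2400 m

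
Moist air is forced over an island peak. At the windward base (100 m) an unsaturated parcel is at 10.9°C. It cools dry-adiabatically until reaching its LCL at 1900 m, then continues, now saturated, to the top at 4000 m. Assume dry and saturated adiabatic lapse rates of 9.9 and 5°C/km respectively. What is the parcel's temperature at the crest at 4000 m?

-17.42°C

100 → 1900 m (dry, 9.9°C/km): ΔT = -9.9 × 1.8 = -17.82°C → T = -6.92°C
1900 → 4000 m (saturated, 5°C/km): ΔT = -5 × 2.1 = -10.5°C → T = -17.42°C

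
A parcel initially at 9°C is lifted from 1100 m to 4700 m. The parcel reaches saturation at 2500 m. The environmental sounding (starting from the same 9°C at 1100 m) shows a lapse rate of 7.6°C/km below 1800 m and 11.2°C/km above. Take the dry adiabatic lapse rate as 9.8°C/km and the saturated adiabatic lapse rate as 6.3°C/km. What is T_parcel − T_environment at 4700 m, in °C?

+10.22°C (parcel warmer than environment)

Parcel:
  1100 → 2500 m (dry, 9.8°C/km): ΔT = -9.8 × 1.4 = -13.72°C → T = -4.72°C
  2500 → 4700 m (saturated, 6.3°C/km): ΔT = -6.3 × 2.2 = -13.86°C → T = -18.58°C
Environment:
  1100 → 1800 m (environment, lower layer, 7.6°C/km): ΔT = -7.6 × 0.7 = -5.32°C → T = 3.68°C
  1800 → 4700 m (environment, upper layer, 11.2°C/km): ΔT = -11.2 × 2.9 = -32.48°C → T = -28.8°C
T_parcel − T_env = -18.58 − (-28.8) = +10.22°C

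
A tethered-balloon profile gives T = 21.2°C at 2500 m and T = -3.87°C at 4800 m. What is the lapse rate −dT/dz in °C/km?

10.9°C/km

Γ = −ΔT/Δz = (21.2 − (-3.87)) / (4800 − 2500) m
  = 25.07°C / 2.3 km = 10.9°C/km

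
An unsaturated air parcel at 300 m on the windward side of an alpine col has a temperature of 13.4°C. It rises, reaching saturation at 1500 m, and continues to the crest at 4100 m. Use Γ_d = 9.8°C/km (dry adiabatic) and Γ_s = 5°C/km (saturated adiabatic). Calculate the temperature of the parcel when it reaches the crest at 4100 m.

-11.36°C

Dry to 1500 m: -9.8 × 1.2 km = -11.76°C, so T = 1.64°C.
Saturated to 4100 m: -5 × 2.6 km = -13°C, so T = -11.36°C.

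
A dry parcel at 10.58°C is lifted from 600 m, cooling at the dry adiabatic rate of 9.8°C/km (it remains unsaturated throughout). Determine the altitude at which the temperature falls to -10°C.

2700 m

Height above start = (10.58 − (-10)) / 9.8 = 2.1 km
Altitude = 600 m + 2100 m = 2700 m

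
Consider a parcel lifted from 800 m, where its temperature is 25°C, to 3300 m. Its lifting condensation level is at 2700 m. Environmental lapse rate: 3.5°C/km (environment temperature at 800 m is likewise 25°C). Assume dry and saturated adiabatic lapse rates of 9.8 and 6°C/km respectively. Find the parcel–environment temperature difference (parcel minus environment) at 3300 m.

Parcel:
  800 → 2700 m (dry, 9.8°C/km): ΔT = -9.8 × 1.9 = -18.62°C → T = 6.38°C
  2700 → 3300 m (saturated, 6°C/km): ΔT = -6 × 0.6 = -3.6°C → T = 2.78°C
Environment:
  800 → 3300 m (environment, 3.5°C/km): ΔT = -3.5 × 2.5 = -8.75°C → T = 16.25°C
T_parcel − T_env = 2.78 − 16.25 = -13.47°C

-13.47°C (parcel cooler than environment)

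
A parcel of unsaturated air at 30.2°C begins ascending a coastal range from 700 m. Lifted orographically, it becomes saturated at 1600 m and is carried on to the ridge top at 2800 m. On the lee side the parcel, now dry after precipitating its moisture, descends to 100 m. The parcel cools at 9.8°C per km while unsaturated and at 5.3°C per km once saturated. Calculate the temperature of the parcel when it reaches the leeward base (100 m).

41.48°C

700 → 1600 m (dry, 9.8°C/km): ΔT = -9.8 × 0.9 = -8.82°C → T = 21.38°C
1600 → 2800 m (saturated, 5.3°C/km): ΔT = -5.3 × 1.2 = -6.36°C → T = 15.02°C
2800 → 100 m (dry descent, 9.8°C/km): ΔT = +9.8 × 2.7 = +26.46°C → T = 41.48°C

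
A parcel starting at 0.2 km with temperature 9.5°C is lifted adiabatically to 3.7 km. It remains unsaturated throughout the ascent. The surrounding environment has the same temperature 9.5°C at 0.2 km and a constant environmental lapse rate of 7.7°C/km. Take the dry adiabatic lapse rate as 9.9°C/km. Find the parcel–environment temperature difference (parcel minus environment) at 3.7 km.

-7.7°C (parcel cooler than environment)

Parcel:
  From 200 m to 3700 m (dry): cools by 9.9 × 3.5 = 34.65°C, giving -25.15°C.
Environment:
  From 200 m to 3700 m (environment): cools by 7.7 × 3.5 = 26.95°C, giving -17.45°C.
T_parcel − T_env = -25.15 − (-17.45) = -7.7°C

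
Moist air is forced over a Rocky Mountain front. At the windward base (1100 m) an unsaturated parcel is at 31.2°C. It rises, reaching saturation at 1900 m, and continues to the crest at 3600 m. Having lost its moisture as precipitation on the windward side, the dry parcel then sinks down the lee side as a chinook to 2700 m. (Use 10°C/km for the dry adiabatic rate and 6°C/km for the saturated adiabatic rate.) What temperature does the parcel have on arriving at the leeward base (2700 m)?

1100–1900 m, dry: Δz = 0.8 km ⇒ ΔT = -8°C; T = 23.2°C
1900–3600 m, saturated: Δz = 1.7 km ⇒ ΔT = -10.2°C; T = 13°C
3600–2700 m, dry descent: Δz = 0.9 km ⇒ ΔT = +9°C; T = 22°C

22°C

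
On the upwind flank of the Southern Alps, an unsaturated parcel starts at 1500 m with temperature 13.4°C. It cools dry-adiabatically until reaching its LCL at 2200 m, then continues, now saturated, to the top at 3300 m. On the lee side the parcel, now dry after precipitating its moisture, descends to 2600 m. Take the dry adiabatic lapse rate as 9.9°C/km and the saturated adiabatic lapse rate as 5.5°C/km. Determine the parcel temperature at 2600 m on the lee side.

7.35°C

From 1500 m to 2200 m (dry): cools by 9.9 × 0.7 = 6.93°C, giving 6.47°C.
From 2200 m to 3300 m (saturated): cools by 5.5 × 1.1 = 6.05°C, giving 0.42°C.
From 3300 m to 2600 m (dry descent): warms by 9.9 × 0.7 = 6.93°C, giving 7.35°C.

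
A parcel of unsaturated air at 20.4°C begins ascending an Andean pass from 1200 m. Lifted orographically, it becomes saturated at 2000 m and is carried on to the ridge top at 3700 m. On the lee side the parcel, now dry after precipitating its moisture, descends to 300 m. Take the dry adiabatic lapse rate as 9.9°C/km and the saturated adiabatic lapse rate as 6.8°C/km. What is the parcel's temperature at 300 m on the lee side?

34.58°C

1200 → 2000 m (dry, 9.9°C/km): ΔT = -9.9 × 0.8 = -7.92°C → T = 12.48°C
2000 → 3700 m (saturated, 6.8°C/km): ΔT = -6.8 × 1.7 = -11.56°C → T = 0.92°C
3700 → 300 m (dry descent, 9.9°C/km): ΔT = +9.9 × 3.4 = +33.66°C → T = 34.58°C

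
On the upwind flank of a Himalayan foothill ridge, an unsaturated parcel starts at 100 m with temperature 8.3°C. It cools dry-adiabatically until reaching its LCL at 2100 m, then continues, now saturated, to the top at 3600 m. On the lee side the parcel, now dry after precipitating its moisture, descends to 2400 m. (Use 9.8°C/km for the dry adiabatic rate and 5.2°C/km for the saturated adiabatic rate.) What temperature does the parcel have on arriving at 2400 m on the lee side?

100 → 2100 m (dry, 9.8°C/km): ΔT = -9.8 × 2 = -19.6°C → T = -11.3°C
2100 → 3600 m (saturated, 5.2°C/km): ΔT = -5.2 × 1.5 = -7.8°C → T = -19.1°C
3600 → 2400 m (dry descent, 9.8°C/km): ΔT = +9.8 × 1.2 = +11.76°C → T = -7.34°C

-7.34°C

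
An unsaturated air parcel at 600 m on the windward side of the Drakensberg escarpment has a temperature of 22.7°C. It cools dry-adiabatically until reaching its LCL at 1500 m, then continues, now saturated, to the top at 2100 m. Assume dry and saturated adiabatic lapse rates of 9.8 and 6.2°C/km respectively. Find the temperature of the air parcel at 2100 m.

600–1500 m, dry: Δz = 0.9 km ⇒ ΔT = -8.82°C; T = 13.88°C
1500–2100 m, saturated: Δz = 0.6 km ⇒ ΔT = -3.72°C; T = 10.16°C

10.16°C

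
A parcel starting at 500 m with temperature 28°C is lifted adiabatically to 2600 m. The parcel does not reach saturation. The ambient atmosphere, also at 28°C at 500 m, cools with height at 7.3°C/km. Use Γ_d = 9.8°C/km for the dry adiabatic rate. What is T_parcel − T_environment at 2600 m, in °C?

Parcel:
  500 → 2600 m (dry, 9.8°C/km): ΔT = -9.8 × 2.1 = -20.58°C → T = 7.42°C
Environment:
  500 → 2600 m (environment, 7.3°C/km): ΔT = -7.3 × 2.1 = -15.33°C → T = 12.67°C
T_parcel − T_env = 7.42 − 12.67 = -5.25°C

-5.25°C (parcel cooler than environment)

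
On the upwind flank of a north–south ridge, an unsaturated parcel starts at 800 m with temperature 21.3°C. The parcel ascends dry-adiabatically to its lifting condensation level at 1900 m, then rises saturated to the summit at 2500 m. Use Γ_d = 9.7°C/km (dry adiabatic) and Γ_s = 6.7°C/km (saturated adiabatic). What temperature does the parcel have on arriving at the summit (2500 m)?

Dry to 1900 m: -9.7 × 1.1 km = -10.67°C, so T = 10.63°C.
Saturated to 2500 m: -6.7 × 0.6 km = -4.02°C, so T = 6.61°C.

6.61°C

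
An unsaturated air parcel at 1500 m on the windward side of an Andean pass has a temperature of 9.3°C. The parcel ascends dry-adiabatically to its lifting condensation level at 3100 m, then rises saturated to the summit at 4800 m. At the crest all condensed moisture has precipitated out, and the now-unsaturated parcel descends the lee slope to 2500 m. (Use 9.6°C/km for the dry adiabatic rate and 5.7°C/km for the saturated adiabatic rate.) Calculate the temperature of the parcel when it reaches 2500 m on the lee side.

6.33°C

Dry to 3100 m: -9.6 × 1.6 km = -15.36°C, so T = -6.06°C.
Saturated to 4800 m: -5.7 × 1.7 km = -9.69°C, so T = -15.75°C.
Dry descent to 2500 m: +9.6 × 2.3 km = +22.08°C, so T = 6.33°C.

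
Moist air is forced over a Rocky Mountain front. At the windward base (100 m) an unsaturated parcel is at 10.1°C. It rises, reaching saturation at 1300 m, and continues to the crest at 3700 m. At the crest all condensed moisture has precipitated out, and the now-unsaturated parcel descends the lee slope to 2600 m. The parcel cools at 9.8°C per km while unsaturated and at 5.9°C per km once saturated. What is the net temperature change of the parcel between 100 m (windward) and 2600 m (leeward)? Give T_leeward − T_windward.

-15.14°C

Dry to 1300 m: -9.8 × 1.2 km = -11.76°C, so T = -1.66°C.
Saturated to 3700 m: -5.9 × 2.4 km = -14.16°C, so T = -15.82°C.
Dry descent to 2600 m: +9.8 × 1.1 km = +10.78°C, so T = -5.04°C.
Net change vs windward start: -5.04 − 10.1 = -15.14°C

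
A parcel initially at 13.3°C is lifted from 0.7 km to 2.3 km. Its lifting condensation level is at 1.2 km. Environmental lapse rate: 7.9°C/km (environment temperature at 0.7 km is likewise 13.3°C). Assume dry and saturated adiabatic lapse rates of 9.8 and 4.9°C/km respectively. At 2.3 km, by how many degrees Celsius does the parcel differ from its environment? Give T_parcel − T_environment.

+2.35°C (parcel warmer than environment)

Parcel:
  From 700 m to 1200 m (dry): cools by 9.8 × 0.5 = 4.9°C, giving 8.4°C.
  From 1200 m to 2300 m (saturated): cools by 4.9 × 1.1 = 5.39°C, giving 3.01°C.
Environment:
  From 700 m to 2300 m (environment): cools by 7.9 × 1.6 = 12.64°C, giving 0.66°C.
T_parcel − T_env = 3.01 − 0.66 = +2.35°C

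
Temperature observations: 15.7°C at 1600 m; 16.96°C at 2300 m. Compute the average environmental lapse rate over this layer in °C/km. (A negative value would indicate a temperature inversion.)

-1.8°C/km

Γ = −ΔT/Δz = (15.7 − 16.96) / (2300 − 1600) m
  = -1.26°C / 0.7 km = -1.8°C/km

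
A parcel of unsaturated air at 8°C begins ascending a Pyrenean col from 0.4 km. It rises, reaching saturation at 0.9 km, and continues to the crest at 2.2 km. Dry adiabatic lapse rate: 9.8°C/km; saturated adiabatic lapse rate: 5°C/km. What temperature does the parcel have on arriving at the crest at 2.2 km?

-3.4°C

From 400 m to 900 m (dry): cools by 9.8 × 0.5 = 4.9°C, giving 3.1°C.
From 900 m to 2200 m (saturated): cools by 5 × 1.3 = 6.5°C, giving -3.4°C.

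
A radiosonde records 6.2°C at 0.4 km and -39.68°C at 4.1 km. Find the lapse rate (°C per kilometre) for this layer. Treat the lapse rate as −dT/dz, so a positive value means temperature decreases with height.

Γ = −ΔT/Δz = (6.2 − (-39.68)) / (4100 − 400) m
  = 45.88°C / 3.7 km = 12.4°C/km

12.4°C/km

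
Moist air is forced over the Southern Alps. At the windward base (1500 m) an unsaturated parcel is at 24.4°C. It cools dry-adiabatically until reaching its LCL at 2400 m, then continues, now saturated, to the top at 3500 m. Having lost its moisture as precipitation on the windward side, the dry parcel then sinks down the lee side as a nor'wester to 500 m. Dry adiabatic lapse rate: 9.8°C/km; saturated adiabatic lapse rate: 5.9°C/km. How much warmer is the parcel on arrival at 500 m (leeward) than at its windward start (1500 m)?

+14.09°C

1500 → 2400 m (dry, 9.8°C/km): ΔT = -9.8 × 0.9 = -8.82°C → T = 15.58°C
2400 → 3500 m (saturated, 5.9°C/km): ΔT = -5.9 × 1.1 = -6.49°C → T = 9.09°C
3500 → 500 m (dry descent, 9.8°C/km): ΔT = +9.8 × 3 = +29.4°C → T = 38.49°C
Net change vs windward start: 38.49 − 24.4 = +14.09°C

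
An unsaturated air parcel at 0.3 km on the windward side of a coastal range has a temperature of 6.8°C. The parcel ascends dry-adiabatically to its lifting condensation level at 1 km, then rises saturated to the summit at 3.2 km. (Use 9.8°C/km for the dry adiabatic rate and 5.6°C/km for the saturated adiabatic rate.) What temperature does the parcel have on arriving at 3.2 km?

From 300 m to 1000 m (dry): cools by 9.8 × 0.7 = 6.86°C, giving -0.06°C.
From 1000 m to 3200 m (saturated): cools by 5.6 × 2.2 = 12.32°C, giving -12.38°C.

-12.38°C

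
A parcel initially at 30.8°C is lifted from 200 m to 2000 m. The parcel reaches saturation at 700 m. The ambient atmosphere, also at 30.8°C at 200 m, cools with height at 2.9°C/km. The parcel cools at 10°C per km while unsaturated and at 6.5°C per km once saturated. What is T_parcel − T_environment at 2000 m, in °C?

-8.23°C (parcel cooler than environment)

Parcel:
  200–700 m, dry: Δz = 0.5 km ⇒ ΔT = -5°C; T = 25.8°C
  700–2000 m, saturated: Δz = 1.3 km ⇒ ΔT = -8.45°C; T = 17.35°C
Environment:
  200–2000 m, environment: Δz = 1.8 km ⇒ ΔT = -5.22°C; T = 25.58°C
T_parcel − T_env = 17.35 − 25.58 = -8.23°C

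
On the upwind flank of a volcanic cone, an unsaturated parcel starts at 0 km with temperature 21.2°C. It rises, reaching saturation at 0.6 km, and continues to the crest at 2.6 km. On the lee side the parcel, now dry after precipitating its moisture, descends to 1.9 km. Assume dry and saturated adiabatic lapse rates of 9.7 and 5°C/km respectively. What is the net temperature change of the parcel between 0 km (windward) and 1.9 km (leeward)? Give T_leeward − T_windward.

-9.03°C

0–600 m, dry: Δz = 0.6 km ⇒ ΔT = -5.82°C; T = 15.38°C
600–2600 m, saturated: Δz = 2 km ⇒ ΔT = -10°C; T = 5.38°C
2600–1900 m, dry descent: Δz = 0.7 km ⇒ ΔT = +6.79°C; T = 12.17°C
Net change vs windward start: 12.17 − 21.2 = -9.03°C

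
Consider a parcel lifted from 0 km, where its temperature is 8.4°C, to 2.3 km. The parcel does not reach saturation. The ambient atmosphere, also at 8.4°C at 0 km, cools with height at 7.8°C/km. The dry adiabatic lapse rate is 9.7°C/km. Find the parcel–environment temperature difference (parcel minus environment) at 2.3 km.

Parcel:
  0–2300 m, dry: Δz = 2.3 km ⇒ ΔT = -22.31°C; T = -13.91°C
Environment:
  0–2300 m, environment: Δz = 2.3 km ⇒ ΔT = -17.94°C; T = -9.54°C
T_parcel − T_env = -13.91 − (-9.54) = -4.37°C

-4.37°C (parcel cooler than environment)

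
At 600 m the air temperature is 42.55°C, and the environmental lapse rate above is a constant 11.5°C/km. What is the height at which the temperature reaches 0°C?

4300 m

Height above start = (42.55 − 0) / 11.5 = 3.7 km
Altitude = 600 m + 3700 m = 4300 m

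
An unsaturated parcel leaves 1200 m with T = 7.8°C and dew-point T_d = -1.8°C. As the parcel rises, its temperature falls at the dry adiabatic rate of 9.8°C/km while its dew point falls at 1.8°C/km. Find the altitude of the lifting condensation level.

T and T_d converge at 9.8 − 1.8 = 8°C per km
Height above start = (7.8 − (-1.8)) / 8 = 1.2 km
LCL altitude = 1200 m + 1200 m = 2400 m

2400 m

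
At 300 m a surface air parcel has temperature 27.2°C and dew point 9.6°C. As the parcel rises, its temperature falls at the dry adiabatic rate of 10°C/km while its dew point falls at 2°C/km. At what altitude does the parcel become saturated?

2500 m

T and T_d converge at 10 − 2 = 8°C per km
Height above start = (27.2 − 9.6) / 8 = 2.2 km
LCL altitude = 300 m + 2200 m = 2500 m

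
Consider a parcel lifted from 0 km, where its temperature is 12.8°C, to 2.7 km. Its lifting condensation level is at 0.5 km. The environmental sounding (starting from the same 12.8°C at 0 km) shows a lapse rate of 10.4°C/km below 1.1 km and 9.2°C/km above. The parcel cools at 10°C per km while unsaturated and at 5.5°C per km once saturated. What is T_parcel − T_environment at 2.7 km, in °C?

Parcel:
  0–500 m, dry: Δz = 0.5 km ⇒ ΔT = -5°C; T = 7.8°C
  500–2700 m, saturated: Δz = 2.2 km ⇒ ΔT = -12.1°C; T = -4.3°C
Environment:
  0–1100 m, environment, lower layer: Δz = 1.1 km ⇒ ΔT = -11.44°C; T = 1.36°C
  1100–2700 m, environment, upper layer: Δz = 1.6 km ⇒ ΔT = -14.72°C; T = -13.36°C
T_parcel − T_env = -4.3 − (-13.36) = +9.06°C

+9.06°C (parcel warmer than environment)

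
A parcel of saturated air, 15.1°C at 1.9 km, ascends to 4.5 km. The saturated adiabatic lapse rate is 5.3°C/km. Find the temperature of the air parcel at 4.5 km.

1900 → 4500 m (saturated adiabatic, 5.3°C/km): ΔT = -5.3 × 2.6 = -13.78°C → T = 1.32°C

1.32°C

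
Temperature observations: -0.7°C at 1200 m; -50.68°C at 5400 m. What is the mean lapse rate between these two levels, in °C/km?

Γ = −ΔT/Δz = (-0.7 − (-50.68)) / (5400 − 1200) m
  = 49.98°C / 4.2 km = 11.9°C/km

11.9°C/km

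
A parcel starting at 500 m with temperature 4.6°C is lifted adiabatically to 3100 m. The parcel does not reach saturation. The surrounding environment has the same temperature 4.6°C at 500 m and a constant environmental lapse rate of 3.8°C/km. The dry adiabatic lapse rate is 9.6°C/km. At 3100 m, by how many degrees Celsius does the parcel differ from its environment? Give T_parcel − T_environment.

Parcel:
  500–3100 m, dry: Δz = 2.6 km ⇒ ΔT = -24.96°C; T = -20.36°C
Environment:
  500–3100 m, environment: Δz = 2.6 km ⇒ ΔT = -9.88°C; T = -5.28°C
T_parcel − T_env = -20.36 − (-5.28) = -15.08°C

-15.08°C (parcel cooler than environment)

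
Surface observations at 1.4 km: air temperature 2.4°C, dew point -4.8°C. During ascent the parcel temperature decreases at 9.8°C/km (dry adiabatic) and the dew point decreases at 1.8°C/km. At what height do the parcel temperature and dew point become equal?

T and T_d converge at 9.8 − 1.8 = 8°C per km
Height above start = (2.4 − (-4.8)) / 8 = 0.9 km
LCL altitude = 1400 m + 900 m = 2300 m

2.3 km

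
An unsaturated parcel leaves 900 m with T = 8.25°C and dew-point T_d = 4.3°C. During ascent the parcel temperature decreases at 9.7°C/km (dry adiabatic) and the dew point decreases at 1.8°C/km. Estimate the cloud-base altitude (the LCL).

T and T_d converge at 9.7 − 1.8 = 7.9°C per km
Height above start = (8.25 − 4.3) / 7.9 = 0.5 km
LCL altitude = 900 m + 500 m = 1400 m

1400 m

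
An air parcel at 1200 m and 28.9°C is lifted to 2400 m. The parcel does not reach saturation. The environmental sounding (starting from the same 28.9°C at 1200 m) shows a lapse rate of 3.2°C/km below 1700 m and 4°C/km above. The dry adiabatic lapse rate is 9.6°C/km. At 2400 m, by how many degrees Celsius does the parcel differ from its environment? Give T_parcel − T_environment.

-7.12°C (parcel cooler than environment)

Parcel:
  1200 → 2400 m (dry, 9.6°C/km): ΔT = -9.6 × 1.2 = -11.52°C → T = 17.38°C
Environment:
  1200 → 1700 m (environment, lower layer, 3.2°C/km): ΔT = -3.2 × 0.5 = -1.6°C → T = 27.3°C
  1700 → 2400 m (environment, upper layer, 4°C/km): ΔT = -4 × 0.7 = -2.8°C → T = 24.5°C
T_parcel − T_env = 17.38 − 24.5 = -7.12°C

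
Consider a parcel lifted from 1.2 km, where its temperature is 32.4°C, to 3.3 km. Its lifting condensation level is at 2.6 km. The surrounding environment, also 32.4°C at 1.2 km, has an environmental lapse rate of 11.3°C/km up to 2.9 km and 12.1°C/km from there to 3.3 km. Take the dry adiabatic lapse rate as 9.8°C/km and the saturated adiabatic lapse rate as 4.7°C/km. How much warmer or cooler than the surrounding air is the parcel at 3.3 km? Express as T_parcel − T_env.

Parcel:
  1200–2600 m, dry: Δz = 1.4 km ⇒ ΔT = -13.72°C; T = 18.68°C
  2600–3300 m, saturated: Δz = 0.7 km ⇒ ΔT = -3.29°C; T = 15.39°C
Environment:
  1200–2900 m, environment, lower layer: Δz = 1.7 km ⇒ ΔT = -19.21°C; T = 13.19°C
  2900–3300 m, environment, upper layer: Δz = 0.4 km ⇒ ΔT = -4.84°C; T = 8.35°C
T_parcel − T_env = 15.39 − 8.35 = +7.04°C

+7.04°C (parcel warmer than environment)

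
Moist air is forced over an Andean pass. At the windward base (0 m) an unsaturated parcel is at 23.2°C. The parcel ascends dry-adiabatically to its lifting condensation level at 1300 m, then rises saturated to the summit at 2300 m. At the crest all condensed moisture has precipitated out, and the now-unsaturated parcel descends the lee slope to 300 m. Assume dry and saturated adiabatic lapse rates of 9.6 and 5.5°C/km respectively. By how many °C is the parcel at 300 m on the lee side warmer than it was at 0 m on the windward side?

0–1300 m, dry: Δz = 1.3 km ⇒ ΔT = -12.48°C; T = 10.72°C
1300–2300 m, saturated: Δz = 1 km ⇒ ΔT = -5.5°C; T = 5.22°C
2300–300 m, dry descent: Δz = 2 km ⇒ ΔT = +19.2°C; T = 24.42°C
Net change vs windward start: 24.42 − 23.2 = +1.22°C

+1.22°C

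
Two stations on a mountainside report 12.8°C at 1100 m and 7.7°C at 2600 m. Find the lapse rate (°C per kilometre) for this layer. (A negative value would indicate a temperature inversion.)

Γ = −ΔT/Δz = (12.8 − 7.7) / (2600 − 1100) m
  = 5.1°C / 1.5 km = 3.4°C/km

3.4°C/km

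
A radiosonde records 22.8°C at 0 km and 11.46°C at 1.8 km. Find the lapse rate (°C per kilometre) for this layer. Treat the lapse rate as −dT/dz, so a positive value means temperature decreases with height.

Γ = −ΔT/Δz = (22.8 − 11.46) / (1800 − 0) m
  = 11.34°C / 1.8 km = 6.3°C/km

6.3°C/km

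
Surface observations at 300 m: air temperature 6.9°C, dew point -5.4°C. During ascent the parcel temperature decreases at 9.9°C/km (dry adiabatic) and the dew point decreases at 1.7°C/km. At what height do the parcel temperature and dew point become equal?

1800 m

T and T_d converge at 9.9 − 1.7 = 8.2°C per km
Height above start = (6.9 − (-5.4)) / 8.2 = 1.5 km
LCL altitude = 300 m + 1500 m = 1800 m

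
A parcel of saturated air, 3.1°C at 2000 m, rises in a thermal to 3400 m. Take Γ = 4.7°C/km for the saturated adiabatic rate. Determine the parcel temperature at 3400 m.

-3.48°C

2000–3400 m, saturated adiabatic: Δz = 1.4 km ⇒ ΔT = -6.58°C; T = -3.48°C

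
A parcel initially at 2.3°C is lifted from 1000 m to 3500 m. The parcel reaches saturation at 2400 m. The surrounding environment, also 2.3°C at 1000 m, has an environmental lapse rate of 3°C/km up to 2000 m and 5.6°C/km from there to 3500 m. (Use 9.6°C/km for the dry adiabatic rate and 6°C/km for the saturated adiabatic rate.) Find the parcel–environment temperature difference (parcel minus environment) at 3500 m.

Parcel:
  1000–2400 m, dry: Δz = 1.4 km ⇒ ΔT = -13.44°C; T = -11.14°C
  2400–3500 m, saturated: Δz = 1.1 km ⇒ ΔT = -6.6°C; T = -17.74°C
Environment:
  1000–2000 m, environment, lower layer: Δz = 1 km ⇒ ΔT = -3°C; T = -0.7°C
  2000–3500 m, environment, upper layer: Δz = 1.5 km ⇒ ΔT = -8.4°C; T = -9.1°C
T_parcel − T_env = -17.74 − (-9.1) = -8.64°C

-8.64°C (parcel cooler than environment)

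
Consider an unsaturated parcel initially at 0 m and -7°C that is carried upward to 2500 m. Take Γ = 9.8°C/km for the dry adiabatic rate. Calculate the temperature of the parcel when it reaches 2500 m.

From 0 m to 2500 m (dry adiabatic): cools by 9.8 × 2.5 = 24.5°C, giving -31.5°C.

-31.5°C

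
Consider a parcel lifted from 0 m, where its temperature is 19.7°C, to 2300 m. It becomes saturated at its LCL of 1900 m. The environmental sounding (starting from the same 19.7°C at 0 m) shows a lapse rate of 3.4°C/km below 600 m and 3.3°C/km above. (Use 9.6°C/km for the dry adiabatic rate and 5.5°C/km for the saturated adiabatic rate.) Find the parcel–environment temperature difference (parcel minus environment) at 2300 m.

-12.79°C (parcel cooler than environment)

Parcel:
  From 0 m to 1900 m (dry): cools by 9.6 × 1.9 = 18.24°C, giving 1.46°C.
  From 1900 m to 2300 m (saturated): cools by 5.5 × 0.4 = 2.2°C, giving -0.74°C.
Environment:
  From 0 m to 600 m (environment, lower layer): cools by 3.4 × 0.6 = 2.04°C, giving 17.66°C.
  From 600 m to 2300 m (environment, upper layer): cools by 3.3 × 1.7 = 5.61°C, giving 12.05°C.
T_parcel − T_env = -0.74 − 12.05 = -12.79°C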